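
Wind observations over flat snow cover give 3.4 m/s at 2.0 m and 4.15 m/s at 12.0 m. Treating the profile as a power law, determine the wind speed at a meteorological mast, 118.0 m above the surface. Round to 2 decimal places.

First find α: α = ln(V₂/V₁)/ln(z₂/z₁) = ln(4.15/3.4)/ln(12.0/2.0) = 0.19933/1.79176 = 0.1112
Extrapolate from 12.0 m to 118.0 m: V₃ = 4.15 × (118.0/12.0)^0.1112 = 4.15 × 1.2895 = 5.3516 m/s

5.35 m/s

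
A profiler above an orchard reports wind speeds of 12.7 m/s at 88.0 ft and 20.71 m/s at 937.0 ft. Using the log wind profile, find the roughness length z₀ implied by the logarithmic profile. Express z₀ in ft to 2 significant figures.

z₀ ≈ 2.1 ft

Log law: V(z) ∝ ln(z/z₀). With r = V₁/V₂ = 12.7/20.71 = 0.61323,
r · ln(z₂/z₀) = ln(z₁/z₀) ⇒ ln z₀ = (ln z₁ − r·ln z₂)/(1 − r)
ln z₀ = (4.47734 − 0.61323×6.84268) / 0.38677 = 0.7270
z₀ = exp(0.7270) = 2.069 ft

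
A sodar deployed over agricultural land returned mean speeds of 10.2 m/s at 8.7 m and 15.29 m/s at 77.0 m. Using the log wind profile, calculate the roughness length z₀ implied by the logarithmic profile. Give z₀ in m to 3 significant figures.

Log law: V(z) ∝ ln(z/z₀). With r = V₁/V₂ = 10.2/15.29 = 0.66710,
r · ln(z₂/z₀) = ln(z₁/z₀) ⇒ ln z₀ = (ln z₁ − r·ln z₂)/(1 − r)
ln z₀ = (2.16332 − 0.66710×4.34381) / 0.33290 = -2.2062
z₀ = exp(-2.2062) = 0.1101 m

z₀ ≈ 0.110 m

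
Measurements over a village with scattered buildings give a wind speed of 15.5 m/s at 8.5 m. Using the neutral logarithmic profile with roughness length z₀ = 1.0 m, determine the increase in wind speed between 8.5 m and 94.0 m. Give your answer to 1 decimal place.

Log law: V₂ = V₁ · ln(z₂/z₀)/ln(z₁/z₀) = 15.5 × 4.5433/2.1401 = 32.9060 m/s
ΔV = 32.9060 − 15.5 = 17.4060 m/s

17.4 m/s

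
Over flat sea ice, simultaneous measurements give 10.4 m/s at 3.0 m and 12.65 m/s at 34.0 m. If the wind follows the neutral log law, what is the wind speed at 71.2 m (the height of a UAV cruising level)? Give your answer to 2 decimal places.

13.34 m/s

Log law: V ∝ ln(z/z₀). From the pair, with r = V₁/V₂ = 0.82213,
ln z₀ = (ln z₁ − r·ln z₂)/(1 − r) = (1.0986 − 0.82213×3.5264)/0.17787 = -10.1230 → z₀ = 0.00004015 m
V₃ = V₁ · ln(z₃/z₀)/ln(z₁/z₀) = 10.4 × 14.3885/11.2216 = 13.3350 m/s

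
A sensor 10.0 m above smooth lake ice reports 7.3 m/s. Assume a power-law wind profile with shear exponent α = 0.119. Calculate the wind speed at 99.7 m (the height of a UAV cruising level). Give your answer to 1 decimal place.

9.6 m/s

Power-law profile: V₂ = V₁ · (z₂/z₁)^α
V₂ = 7.3 × (99.7/10.0)^0.119 = 7.3 × (9.9700)^0.119
    = 7.3 × 1.3148 = 9.5977 m/s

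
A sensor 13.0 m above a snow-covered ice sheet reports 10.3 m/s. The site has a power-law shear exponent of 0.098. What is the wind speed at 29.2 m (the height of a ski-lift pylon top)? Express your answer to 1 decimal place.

Power-law profile: V₂ = V₁ · (z₂/z₁)^α
V₂ = 10.3 × (29.2/13.0)^0.098 = 10.3 × (2.2462)^0.098
    = 10.3 × 1.0825 = 11.1501 m/s

11.2 m/s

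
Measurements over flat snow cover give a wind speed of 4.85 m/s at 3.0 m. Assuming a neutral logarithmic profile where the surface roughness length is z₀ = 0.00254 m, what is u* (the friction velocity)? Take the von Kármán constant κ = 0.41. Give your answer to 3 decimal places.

Log law: V(z) = (u*/κ) · ln(z/z₀) ⇒ u* = κ · V / ln(z/z₀)
u* = 0.41 × 4.85 / ln(3.0/0.00254) = 0.41 × 4.85 / 7.0742
   = 1.9885 / 7.0742 = 0.2811 m/s

u* ≈ 0.281 m/s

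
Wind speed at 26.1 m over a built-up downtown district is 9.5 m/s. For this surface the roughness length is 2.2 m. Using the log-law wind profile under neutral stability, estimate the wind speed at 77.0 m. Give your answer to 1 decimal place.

Log law: V(z) ∝ ln(z/z₀), so V₂/V₁ = ln(z₂/z₀) / ln(z₁/z₀).
ln(77.0/2.2) = 3.5553, ln(26.1/2.2) = 2.4735
V₂ = 9.5 × 3.5553/2.4735 = 9.5 × 1.4374 = 13.6552 m/s

13.7 m/s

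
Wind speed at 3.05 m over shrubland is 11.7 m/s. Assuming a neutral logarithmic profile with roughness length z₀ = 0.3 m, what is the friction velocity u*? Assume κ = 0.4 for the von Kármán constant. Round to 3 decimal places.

Log law: V(z) = (u*/κ) · ln(z/z₀) ⇒ u* = κ · V / ln(z/z₀)
u* = 0.4 × 11.7 / ln(3.05/0.3) = 0.4 × 11.7 / 2.3191
   = 4.6800 / 2.3191 = 2.0180 m/s

u* ≈ 2.018 m/s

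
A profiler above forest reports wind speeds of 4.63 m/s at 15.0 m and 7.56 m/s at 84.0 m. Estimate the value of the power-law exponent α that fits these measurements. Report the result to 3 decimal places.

α ≈ 0.285

Power law: V₂/V₁ = (z₂/z₁)^α ⇒ α = ln(V₂/V₁) / ln(z₂/z₁)
α = ln(7.56/4.63) / ln(84.0/15.0) = ln(1.6328) / ln(5.6000)
  = 0.49031 / 1.72277 = 0.28461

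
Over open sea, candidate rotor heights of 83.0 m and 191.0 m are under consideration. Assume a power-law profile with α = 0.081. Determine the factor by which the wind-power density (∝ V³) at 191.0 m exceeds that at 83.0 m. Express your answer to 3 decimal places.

Speed ratio: V_B/V_A = (z_B/z_A)^α = (191.0/83.0)^0.081 = (2.3012)^0.081 = 1.06984
Power-density ratio: P_B/P_A = (V_B/V_A)³ = (1.06984)³ = 1.22449

1.224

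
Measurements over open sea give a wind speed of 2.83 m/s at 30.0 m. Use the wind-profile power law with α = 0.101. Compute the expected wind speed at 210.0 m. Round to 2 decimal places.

Power-law profile: V₂ = V₁ · (z₂/z₁)^α
V₂ = 2.83 × (210.0/30.0)^0.101 = 2.83 × (7.0000)^0.101
    = 2.83 × 1.2172 = 3.4446 m/s

3.44 m/s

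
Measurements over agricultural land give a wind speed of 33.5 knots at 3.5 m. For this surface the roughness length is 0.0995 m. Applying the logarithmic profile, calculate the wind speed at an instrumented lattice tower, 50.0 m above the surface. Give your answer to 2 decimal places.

58.52 knots

Log law: V(z) ∝ ln(z/z₀), so V₂/V₁ = ln(z₂/z₀) / ln(z₁/z₀).
ln(50.0/0.0995) = 6.2196, ln(3.5/0.0995) = 3.5604
V₂ = 33.5 × 6.2196/3.5604 = 33.5 × 1.7469 = 58.5214 knots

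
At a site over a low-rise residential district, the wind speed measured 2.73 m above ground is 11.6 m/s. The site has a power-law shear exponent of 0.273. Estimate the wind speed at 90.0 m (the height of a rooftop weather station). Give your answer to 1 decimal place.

30.1 m/s

Power-law profile: V₂ = V₁ · (z₂/z₁)^α
V₂ = 11.6 × (90.0/2.73)^0.273 = 11.6 × (32.9670)^0.273
    = 11.6 × 2.5968 = 30.1227 m/s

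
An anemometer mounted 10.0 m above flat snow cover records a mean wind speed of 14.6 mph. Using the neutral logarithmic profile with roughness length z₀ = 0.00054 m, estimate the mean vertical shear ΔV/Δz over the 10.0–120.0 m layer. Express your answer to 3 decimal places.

Log law: V₂ = V₁ · ln(z₂/z₀)/ln(z₁/z₀) = 14.6 × 12.3114/9.8265 = 18.2920 mph
ΔV/Δz = (18.2920 − 14.6)/(120.0 − 10.0) = 3.6920/110.0000 = 0.03356 mph/m

0.034 mph/m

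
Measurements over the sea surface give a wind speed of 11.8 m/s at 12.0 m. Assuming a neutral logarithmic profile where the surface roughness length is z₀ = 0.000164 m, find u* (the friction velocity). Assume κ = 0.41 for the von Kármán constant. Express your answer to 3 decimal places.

u* ≈ 0.432 m/s

Log law: V(z) = (u*/κ) · ln(z/z₀) ⇒ u* = κ · V / ln(z/z₀)
u* = 0.41 × 11.8 / ln(12.0/0.000164) = 0.41 × 11.8 / 11.2006
   = 4.8380 / 11.2006 = 0.4319 m/s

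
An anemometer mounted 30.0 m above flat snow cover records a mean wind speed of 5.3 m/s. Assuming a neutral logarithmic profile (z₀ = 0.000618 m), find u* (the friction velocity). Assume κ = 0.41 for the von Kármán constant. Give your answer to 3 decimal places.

u* ≈ 0.201 m/s

Log law: V(z) = (u*/κ) · ln(z/z₀) ⇒ u* = κ · V / ln(z/z₀)
u* = 0.41 × 5.3 / ln(30.0/0.000618) = 0.41 × 5.3 / 10.7902
   = 2.1730 / 10.7902 = 0.2014 m/s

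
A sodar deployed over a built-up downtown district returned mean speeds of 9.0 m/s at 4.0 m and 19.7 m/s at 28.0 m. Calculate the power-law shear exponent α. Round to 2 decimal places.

Power law: V₂/V₁ = (z₂/z₁)^α ⇒ α = ln(V₂/V₁) / ln(z₂/z₁)
α = ln(19.7/9.0) / ln(28.0/4.0) = ln(2.1889) / ln(7.0000)
  = 0.78339 / 1.94591 = 0.40258

α ≈ 0.40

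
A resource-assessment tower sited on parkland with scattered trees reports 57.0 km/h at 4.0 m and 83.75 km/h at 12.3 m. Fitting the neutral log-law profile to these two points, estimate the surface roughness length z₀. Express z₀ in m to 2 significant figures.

Log law: V(z) ∝ ln(z/z₀). With r = V₁/V₂ = 57.0/83.75 = 0.68060,
r · ln(z₂/z₀) = ln(z₁/z₀) ⇒ ln z₀ = (ln z₁ − r·ln z₂)/(1 − r)
ln z₀ = (1.38629 − 0.68060×2.50960) / 0.31940 = -1.0073
z₀ = exp(-1.0073) = 0.3652 m

z₀ ≈ 0.37 m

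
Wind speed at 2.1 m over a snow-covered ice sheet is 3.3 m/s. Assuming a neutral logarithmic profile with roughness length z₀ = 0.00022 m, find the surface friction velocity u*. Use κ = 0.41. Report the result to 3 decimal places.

Log law: V(z) = (u*/κ) · ln(z/z₀) ⇒ u* = κ · V / ln(z/z₀)
u* = 0.41 × 3.3 / ln(2.1/0.00022) = 0.41 × 3.3 / 9.1638
   = 1.3530 / 9.1638 = 0.1476 m/s

u* ≈ 0.148 m/s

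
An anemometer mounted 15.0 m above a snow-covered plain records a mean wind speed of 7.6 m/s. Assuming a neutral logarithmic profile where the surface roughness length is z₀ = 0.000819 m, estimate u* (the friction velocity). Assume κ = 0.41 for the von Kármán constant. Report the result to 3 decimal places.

u* ≈ 0.317 m/s

Log law: V(z) = (u*/κ) · ln(z/z₀) ⇒ u* = κ · V / ln(z/z₀)
u* = 0.41 × 7.6 / ln(15.0/0.000819) = 0.41 × 7.6 / 9.8155
   = 3.1160 / 9.8155 = 0.3175 m/s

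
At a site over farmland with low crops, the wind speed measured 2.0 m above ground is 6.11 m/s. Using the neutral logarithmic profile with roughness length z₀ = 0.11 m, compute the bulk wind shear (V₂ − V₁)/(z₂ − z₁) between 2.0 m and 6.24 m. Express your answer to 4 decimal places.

0.5653 m/s/m

Log law: V₂ = V₁ · ln(z₂/z₀)/ln(z₁/z₀) = 6.11 × 4.0383/2.9004 = 8.5069 m/s
ΔV/Δz = (8.5069 − 6.11)/(6.24 − 2.0) = 2.3969/4.2400 = 0.56532 m/s/m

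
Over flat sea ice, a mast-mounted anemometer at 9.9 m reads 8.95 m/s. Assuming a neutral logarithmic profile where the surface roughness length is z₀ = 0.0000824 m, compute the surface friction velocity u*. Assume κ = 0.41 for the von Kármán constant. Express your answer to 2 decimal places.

Log law: V(z) = (u*/κ) · ln(z/z₀) ⇒ u* = κ · V / ln(z/z₀)
u* = 0.41 × 8.95 / ln(9.9/0.0000824) = 0.41 × 8.95 / 11.6965
   = 3.6695 / 11.6965 = 0.3137 m/s

u* ≈ 0.31 m/s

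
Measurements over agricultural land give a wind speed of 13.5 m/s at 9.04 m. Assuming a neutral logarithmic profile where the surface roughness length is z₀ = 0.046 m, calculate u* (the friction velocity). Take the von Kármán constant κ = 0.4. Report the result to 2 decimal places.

u* ≈ 1.02 m/s

Log law: V(z) = (u*/κ) · ln(z/z₀) ⇒ u* = κ · V / ln(z/z₀)
u* = 0.4 × 13.5 / ln(9.04/0.046) = 0.4 × 13.5 / 5.2808
   = 5.4000 / 5.2808 = 1.0226 m/s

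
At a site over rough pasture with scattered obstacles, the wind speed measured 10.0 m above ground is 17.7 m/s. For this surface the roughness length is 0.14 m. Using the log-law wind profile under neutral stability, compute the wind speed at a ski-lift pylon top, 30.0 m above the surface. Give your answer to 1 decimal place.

22.3 m/s

Log law: V(z) ∝ ln(z/z₀), so V₂/V₁ = ln(z₂/z₀) / ln(z₁/z₀).
ln(30.0/0.14) = 5.3673, ln(10.0/0.14) = 4.2687
V₂ = 17.7 × 5.3673/4.2687 = 17.7 × 1.2574 = 22.2554 m/s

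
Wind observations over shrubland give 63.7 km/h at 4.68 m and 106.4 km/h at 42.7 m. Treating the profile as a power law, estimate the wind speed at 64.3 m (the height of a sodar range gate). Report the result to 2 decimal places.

117.00 km/h

First find α: α = ln(V₂/V₁)/ln(z₂/z₁) = ln(106.4/63.7)/ln(42.7/4.68) = 0.51302/2.21090 = 0.2320
Extrapolate from 42.7 m to 64.3 m: V₃ = 106.4 × (64.3/42.7)^0.2320 = 106.4 × 1.0996 = 117.0024 km/h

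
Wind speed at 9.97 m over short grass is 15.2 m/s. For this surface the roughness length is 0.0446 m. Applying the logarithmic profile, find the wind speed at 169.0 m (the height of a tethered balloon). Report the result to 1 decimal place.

Log law: V(z) ∝ ln(z/z₀), so V₂/V₁ = ln(z₂/z₀) / ln(z₁/z₀).
ln(169.0/0.0446) = 8.2399, ln(9.97/0.0446) = 5.4096
V₂ = 15.2 × 8.2399/5.4096 = 15.2 × 1.5232 = 23.1527 m/s

23.2 m/s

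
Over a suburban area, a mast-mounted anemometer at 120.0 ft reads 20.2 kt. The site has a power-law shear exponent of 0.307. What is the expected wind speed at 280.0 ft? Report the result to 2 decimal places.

26.20 kt

Power-law profile: V₂ = V₁ · (z₂/z₁)^α
V₂ = 20.2 × (280.0/120.0)^0.307 = 20.2 × (2.3333)^0.307
    = 20.2 × 1.2971 = 26.2011 kt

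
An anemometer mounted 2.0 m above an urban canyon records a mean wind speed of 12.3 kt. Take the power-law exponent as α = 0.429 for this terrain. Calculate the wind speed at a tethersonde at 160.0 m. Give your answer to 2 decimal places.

Power-law profile: V₂ = V₁ · (z₂/z₁)^α
V₂ = 12.3 × (160.0/2.0)^0.429 = 12.3 × (80.0000)^0.429
    = 12.3 × 6.5528 = 80.5992 kt

80.60 kt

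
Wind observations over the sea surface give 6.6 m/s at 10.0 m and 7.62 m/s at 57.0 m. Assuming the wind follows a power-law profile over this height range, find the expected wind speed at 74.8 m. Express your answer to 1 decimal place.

7.8 m/s

First find α: α = ln(V₂/V₁)/ln(z₂/z₁) = ln(7.62/6.6)/ln(57.0/10.0) = 0.14371/1.74047 = 0.0826
Extrapolate from 57.0 m to 74.8 m: V₃ = 7.62 × (74.8/57.0)^0.0826 = 7.62 × 1.0227 = 7.7929 m/s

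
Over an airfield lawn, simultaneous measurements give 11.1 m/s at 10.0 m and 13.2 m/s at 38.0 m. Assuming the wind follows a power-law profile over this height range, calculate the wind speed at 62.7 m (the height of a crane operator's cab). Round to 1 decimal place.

14.1 m/s

First find α: α = ln(V₂/V₁)/ln(z₂/z₁) = ln(13.2/11.1)/ln(38.0/10.0) = 0.17327/1.33500 = 0.1298
Extrapolate from 38.0 m to 62.7 m: V₃ = 13.2 × (62.7/38.0)^0.1298 = 13.2 × 1.0672 = 14.0864 m/s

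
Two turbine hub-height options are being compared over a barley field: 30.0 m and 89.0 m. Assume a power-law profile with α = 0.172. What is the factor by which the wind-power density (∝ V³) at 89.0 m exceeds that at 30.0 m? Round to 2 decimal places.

Speed ratio: V_B/V_A = (z_B/z_A)^α = (89.0/30.0)^0.172 = (2.9667)^0.172 = 1.20567
Power-density ratio: P_B/P_A = (V_B/V_A)³ = (1.20567)³ = 1.75263

1.75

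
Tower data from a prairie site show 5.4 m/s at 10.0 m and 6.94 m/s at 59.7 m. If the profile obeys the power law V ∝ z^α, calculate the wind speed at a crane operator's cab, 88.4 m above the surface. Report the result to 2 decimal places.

First find α: α = ln(V₂/V₁)/ln(z₂/z₁) = ln(6.94/5.4)/ln(59.7/10.0) = 0.25090/1.78675 = 0.1404
Extrapolate from 59.7 m to 88.4 m: V₃ = 6.94 × (88.4/59.7)^0.1404 = 6.94 × 1.0567 = 7.3333 m/s

7.33 m/s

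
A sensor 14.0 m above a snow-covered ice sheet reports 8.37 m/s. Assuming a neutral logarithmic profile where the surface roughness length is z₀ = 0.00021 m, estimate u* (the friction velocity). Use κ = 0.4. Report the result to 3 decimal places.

u* ≈ 0.301 m/s

Log law: V(z) = (u*/κ) · ln(z/z₀) ⇒ u* = κ · V / ln(z/z₀)
u* = 0.4 × 8.37 / ln(14.0/0.00021) = 0.4 × 8.37 / 11.1075
   = 3.3480 / 11.1075 = 0.3014 m/s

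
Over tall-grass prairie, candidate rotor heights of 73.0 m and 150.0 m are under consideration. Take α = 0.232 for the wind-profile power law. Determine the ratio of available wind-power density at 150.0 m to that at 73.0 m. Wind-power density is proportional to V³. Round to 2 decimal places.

1.65

Speed ratio: V_B/V_A = (z_B/z_A)^α = (150.0/73.0)^0.232 = (2.0548)^0.232 = 1.18185
Power-density ratio: P_B/P_A = (V_B/V_A)³ = (1.18185)³ = 1.65077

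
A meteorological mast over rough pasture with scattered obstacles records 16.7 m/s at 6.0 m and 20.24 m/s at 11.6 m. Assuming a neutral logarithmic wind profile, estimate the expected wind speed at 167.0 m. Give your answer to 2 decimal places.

34.56 m/s

Log law: V ∝ ln(z/z₀). From the pair, with r = V₁/V₂ = 0.82510,
ln z₀ = (ln z₁ − r·ln z₂)/(1 − r) = (1.7918 − 0.82510×2.4510)/0.17490 = -1.3182 → z₀ = 0.2676 m
V₃ = V₁ · ln(z₃/z₀)/ln(z₁/z₀) = 16.7 × 6.4362/3.1100 = 34.5611 m/s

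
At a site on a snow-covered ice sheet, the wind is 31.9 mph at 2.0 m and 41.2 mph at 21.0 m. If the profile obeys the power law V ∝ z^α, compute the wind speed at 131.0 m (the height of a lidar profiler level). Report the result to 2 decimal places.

First find α: α = ln(V₂/V₁)/ln(z₂/z₁) = ln(41.2/31.9)/ln(21.0/2.0) = 0.25583/2.35138 = 0.1088
Extrapolate from 21.0 m to 131.0 m: V₃ = 41.2 × (131.0/21.0)^0.1088 = 41.2 × 1.2204 = 50.2805 mph

50.28 mph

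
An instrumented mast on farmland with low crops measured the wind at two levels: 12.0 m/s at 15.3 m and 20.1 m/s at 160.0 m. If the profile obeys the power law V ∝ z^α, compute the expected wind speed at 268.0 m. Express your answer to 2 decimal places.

22.51 m/s

First find α: α = ln(V₂/V₁)/ln(z₂/z₁) = ln(20.1/12.0)/ln(160.0/15.3) = 0.51581/2.34732 = 0.2197
Extrapolate from 160.0 m to 268.0 m: V₃ = 20.1 × (268.0/160.0)^0.2197 = 20.1 × 1.1200 = 22.5124 m/s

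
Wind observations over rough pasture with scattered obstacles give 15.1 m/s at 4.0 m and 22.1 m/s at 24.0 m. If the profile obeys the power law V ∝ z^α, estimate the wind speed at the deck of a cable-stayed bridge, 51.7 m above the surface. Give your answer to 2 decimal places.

First find α: α = ln(V₂/V₁)/ln(z₂/z₁) = ln(22.1/15.1)/ln(24.0/4.0) = 0.38088/1.79176 = 0.2126
Extrapolate from 24.0 m to 51.7 m: V₃ = 22.1 × (51.7/24.0)^0.2126 = 22.1 × 1.1772 = 26.0159 m/s

26.02 m/s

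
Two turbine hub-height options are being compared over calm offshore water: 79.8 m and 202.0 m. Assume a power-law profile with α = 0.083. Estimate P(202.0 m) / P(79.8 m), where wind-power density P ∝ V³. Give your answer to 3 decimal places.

Speed ratio: V_B/V_A = (z_B/z_A)^α = (202.0/79.8)^0.083 = (2.5313)^0.083 = 1.08013
Power-density ratio: P_B/P_A = (V_B/V_A)³ = (1.08013)³ = 1.26018

1.260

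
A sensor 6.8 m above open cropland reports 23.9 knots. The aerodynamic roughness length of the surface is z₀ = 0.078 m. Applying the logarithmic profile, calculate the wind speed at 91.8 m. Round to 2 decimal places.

37.82 knots

Log law: V(z) ∝ ln(z/z₀), so V₂/V₁ = ln(z₂/z₀) / ln(z₁/z₀).
ln(91.8/0.078) = 7.0707, ln(6.8/0.078) = 4.4680
V₂ = 23.9 × 7.0707/4.4680 = 23.9 × 1.5825 = 37.8223 knots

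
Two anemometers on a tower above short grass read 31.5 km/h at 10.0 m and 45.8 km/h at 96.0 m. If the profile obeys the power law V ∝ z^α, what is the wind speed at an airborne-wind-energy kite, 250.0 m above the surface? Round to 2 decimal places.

53.66 km/h

First find α: α = ln(V₂/V₁)/ln(z₂/z₁) = ln(45.8/31.5)/ln(96.0/10.0) = 0.37430/2.26176 = 0.1655
Extrapolate from 96.0 m to 250.0 m: V₃ = 45.8 × (250.0/96.0)^0.1655 = 45.8 × 1.1716 = 53.6604 km/h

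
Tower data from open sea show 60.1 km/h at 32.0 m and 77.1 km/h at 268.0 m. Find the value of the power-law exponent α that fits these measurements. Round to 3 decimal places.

α ≈ 0.117

Power law: V₂/V₁ = (z₂/z₁)^α ⇒ α = ln(V₂/V₁) / ln(z₂/z₁)
α = ln(77.1/60.1) / ln(268.0/32.0) = ln(1.2829) / ln(8.3750)
  = 0.24909 / 2.12525 = 0.11721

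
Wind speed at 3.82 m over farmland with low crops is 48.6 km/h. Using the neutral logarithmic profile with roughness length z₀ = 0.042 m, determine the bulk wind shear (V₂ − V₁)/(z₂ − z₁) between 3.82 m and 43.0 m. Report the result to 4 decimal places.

0.6658 km/h/m

Log law: V₂ = V₁ · ln(z₂/z₀)/ln(z₁/z₀) = 48.6 × 6.9313/4.5103 = 74.6863 km/h
ΔV/Δz = (74.6863 − 48.6)/(43.0 − 3.82) = 26.0863/39.1800 = 0.66581 km/h/m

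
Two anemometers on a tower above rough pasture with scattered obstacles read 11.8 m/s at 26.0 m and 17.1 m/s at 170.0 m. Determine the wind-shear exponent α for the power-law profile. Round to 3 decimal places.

Power law: V₂/V₁ = (z₂/z₁)^α ⇒ α = ln(V₂/V₁) / ln(z₂/z₁)
α = ln(17.1/11.8) / ln(170.0/26.0) = ln(1.4492) / ln(6.5385)
  = 0.37098 / 1.87770 = 0.19757

α ≈ 0.198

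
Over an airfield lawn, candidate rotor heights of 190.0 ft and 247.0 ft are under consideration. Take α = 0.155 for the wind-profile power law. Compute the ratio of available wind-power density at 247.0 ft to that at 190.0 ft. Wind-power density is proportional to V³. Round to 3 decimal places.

1.130

Speed ratio: V_B/V_A = (z_B/z_A)^α = (247.0/190.0)^0.155 = (1.3000)^0.155 = 1.04150
Power-density ratio: P_B/P_A = (V_B/V_A)³ = (1.04150)³ = 1.12975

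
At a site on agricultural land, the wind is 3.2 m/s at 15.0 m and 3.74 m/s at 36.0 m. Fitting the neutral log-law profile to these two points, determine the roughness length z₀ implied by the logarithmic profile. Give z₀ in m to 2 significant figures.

z₀ ≈ 0.084 m

Log law: V(z) ∝ ln(z/z₀). With r = V₁/V₂ = 3.2/3.74 = 0.85561,
r · ln(z₂/z₀) = ln(z₁/z₀) ⇒ ln z₀ = (ln z₁ − r·ln z₂)/(1 − r)
ln z₀ = (2.70805 − 0.85561×3.58352) / 0.14439 = -2.4799
z₀ = exp(-2.4799) = 0.08375 m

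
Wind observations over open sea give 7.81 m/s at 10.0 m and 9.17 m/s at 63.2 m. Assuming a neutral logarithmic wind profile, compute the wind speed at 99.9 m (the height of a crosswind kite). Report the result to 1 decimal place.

9.5 m/s

Log law: V ∝ ln(z/z₀). From the pair, with r = V₁/V₂ = 0.85169,
ln z₀ = (ln z₁ − r·ln z₂)/(1 − r) = (2.3026 − 0.85169×4.1463)/0.14831 = -8.2852 → z₀ = 0.0002522 m
V₃ = V₁ · ln(z₃/z₀)/ln(z₁/z₀) = 7.81 × 12.8894/10.5878 = 9.5077 m/s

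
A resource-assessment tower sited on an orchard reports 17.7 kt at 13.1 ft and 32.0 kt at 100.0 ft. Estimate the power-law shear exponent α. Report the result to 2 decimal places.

α ≈ 0.29

Power law: V₂/V₁ = (z₂/z₁)^α ⇒ α = ln(V₂/V₁) / ln(z₂/z₁)
α = ln(32.0/17.7) / ln(100.0/13.1) = ln(1.8079) / ln(7.6336)
  = 0.59217 / 2.03256 = 0.29134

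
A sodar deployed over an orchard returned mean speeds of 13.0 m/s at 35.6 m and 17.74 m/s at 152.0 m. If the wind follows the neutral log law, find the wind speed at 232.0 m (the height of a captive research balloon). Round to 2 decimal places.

19.12 m/s

Log law: V ∝ ln(z/z₀). From the pair, with r = V₁/V₂ = 0.73281,
ln z₀ = (ln z₁ − r·ln z₂)/(1 − r) = (3.5723 − 0.73281×5.0239)/0.26719 = -0.4087 → z₀ = 0.6645 m
V₃ = V₁ · ln(z₃/z₀)/ln(z₁/z₀) = 13.0 × 5.8554/3.9810 = 19.1208 m/s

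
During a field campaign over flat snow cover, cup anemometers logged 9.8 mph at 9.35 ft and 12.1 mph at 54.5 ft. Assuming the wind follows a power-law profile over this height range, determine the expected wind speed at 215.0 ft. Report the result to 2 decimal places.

First find α: α = ln(V₂/V₁)/ln(z₂/z₁) = ln(12.1/9.8)/ln(54.5/9.35) = 0.21082/1.76282 = 0.1196
Extrapolate from 54.5 ft to 215.0 ft: V₃ = 12.1 × (215.0/54.5)^0.1196 = 12.1 × 1.1784 = 14.2583 mph

14.26 mph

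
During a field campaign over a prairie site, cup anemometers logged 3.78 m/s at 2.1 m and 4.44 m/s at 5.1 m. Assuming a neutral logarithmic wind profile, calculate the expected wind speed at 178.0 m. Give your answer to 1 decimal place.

Log law: V ∝ ln(z/z₀). From the pair, with r = V₁/V₂ = 0.85135,
ln z₀ = (ln z₁ − r·ln z₂)/(1 − r) = (0.7419 − 0.85135×1.6292)/0.14865 = -4.3399 → z₀ = 0.01304 m
V₃ = V₁ · ln(z₃/z₀)/ln(z₁/z₀) = 3.78 × 9.5217/5.0818 = 7.0825 m/s

7.1 m/s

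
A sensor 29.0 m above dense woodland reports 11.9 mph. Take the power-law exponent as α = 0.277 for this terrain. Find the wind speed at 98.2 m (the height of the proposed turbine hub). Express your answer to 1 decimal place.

16.7 mph

Power-law profile: V₂ = V₁ · (z₂/z₁)^α
V₂ = 11.9 × (98.2/29.0)^0.277 = 11.9 × (3.3862)^0.277
    = 11.9 × 1.4019 = 16.6831 mph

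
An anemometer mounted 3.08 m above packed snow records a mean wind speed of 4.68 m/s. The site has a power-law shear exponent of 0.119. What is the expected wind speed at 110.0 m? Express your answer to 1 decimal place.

7.2 m/s

Power-law profile: V₂ = V₁ · (z₂/z₁)^α
V₂ = 4.68 × (110.0/3.08)^0.119 = 4.68 × (35.7143)^0.119
    = 4.68 × 1.5303 = 7.1620 m/s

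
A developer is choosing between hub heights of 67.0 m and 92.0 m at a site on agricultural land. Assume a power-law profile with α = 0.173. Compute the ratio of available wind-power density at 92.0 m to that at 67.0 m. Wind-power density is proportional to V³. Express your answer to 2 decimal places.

1.18

Speed ratio: V_B/V_A = (z_B/z_A)^α = (92.0/67.0)^0.173 = (1.3731)^0.173 = 1.05639
Power-density ratio: P_B/P_A = (V_B/V_A)³ = (1.05639)³ = 1.17889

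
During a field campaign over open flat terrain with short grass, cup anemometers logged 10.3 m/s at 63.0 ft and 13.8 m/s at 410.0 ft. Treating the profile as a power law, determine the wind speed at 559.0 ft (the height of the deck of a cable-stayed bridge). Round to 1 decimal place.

14.5 m/s

First find α: α = ln(V₂/V₁)/ln(z₂/z₁) = ln(13.8/10.3)/ln(410.0/63.0) = 0.29252/1.87302 = 0.1562
Extrapolate from 410.0 ft to 559.0 ft: V₃ = 13.8 × (559.0/410.0)^0.1562 = 13.8 × 1.0496 = 14.4845 m/s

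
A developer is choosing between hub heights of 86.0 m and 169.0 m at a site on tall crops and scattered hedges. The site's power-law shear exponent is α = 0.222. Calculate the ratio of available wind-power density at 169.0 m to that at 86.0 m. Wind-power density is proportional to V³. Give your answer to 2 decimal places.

1.57

Speed ratio: V_B/V_A = (z_B/z_A)^α = (169.0/86.0)^0.222 = (1.9651)^0.222 = 1.16180
Power-density ratio: P_B/P_A = (V_B/V_A)³ = (1.16180)³ = 1.56818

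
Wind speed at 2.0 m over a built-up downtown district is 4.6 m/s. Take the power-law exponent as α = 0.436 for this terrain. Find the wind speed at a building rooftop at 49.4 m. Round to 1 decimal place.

Power-law profile: V₂ = V₁ · (z₂/z₁)^α
V₂ = 4.6 × (49.4/2.0)^0.436 = 4.6 × (24.7000)^0.436
    = 4.6 × 4.0478 = 18.6197 m/s

18.6 m/s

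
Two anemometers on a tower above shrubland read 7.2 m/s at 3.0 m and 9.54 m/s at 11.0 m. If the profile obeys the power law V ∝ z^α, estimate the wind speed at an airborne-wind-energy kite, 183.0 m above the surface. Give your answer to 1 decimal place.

First find α: α = ln(V₂/V₁)/ln(z₂/z₁) = ln(9.54/7.2)/ln(11.0/3.0) = 0.28141/1.29928 = 0.2166
Extrapolate from 11.0 m to 183.0 m: V₃ = 9.54 × (183.0/11.0)^0.2166 = 9.54 × 1.8385 = 17.5395 m/s

17.5 m/s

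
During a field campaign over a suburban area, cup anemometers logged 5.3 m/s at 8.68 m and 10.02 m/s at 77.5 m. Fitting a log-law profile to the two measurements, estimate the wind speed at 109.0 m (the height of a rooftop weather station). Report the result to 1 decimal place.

Log law: V ∝ ln(z/z₀). From the pair, with r = V₁/V₂ = 0.52894,
ln z₀ = (ln z₁ − r·ln z₂)/(1 − r) = (2.1610 − 0.52894×4.3503)/0.47106 = -0.2973 → z₀ = 0.7429 m
V₃ = V₁ · ln(z₃/z₀)/ln(z₁/z₀) = 5.3 × 4.9886/2.4583 = 10.7553 m/s

10.8 m/s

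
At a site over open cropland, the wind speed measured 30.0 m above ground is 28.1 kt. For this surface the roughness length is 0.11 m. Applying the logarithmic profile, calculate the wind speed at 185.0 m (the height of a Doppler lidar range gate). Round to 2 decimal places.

Log law: V(z) ∝ ln(z/z₀), so V₂/V₁ = ln(z₂/z₀) / ln(z₁/z₀).
ln(185.0/0.11) = 7.4276, ln(30.0/0.11) = 5.6085
V₂ = 28.1 × 7.4276/5.6085 = 28.1 × 1.3244 = 37.2145 kt

37.21 kt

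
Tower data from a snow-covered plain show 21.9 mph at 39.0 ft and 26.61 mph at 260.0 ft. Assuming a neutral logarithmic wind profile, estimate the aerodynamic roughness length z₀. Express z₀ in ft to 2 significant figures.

z₀ ≈ 0.0058 ft

Log law: V(z) ∝ ln(z/z₀). With r = V₁/V₂ = 21.9/26.61 = 0.82300,
r · ln(z₂/z₀) = ln(z₁/z₀) ⇒ ln z₀ = (ln z₁ − r·ln z₂)/(1 − r)
ln z₀ = (3.66356 − 0.82300×5.56068) / 0.17700 = -5.1574
z₀ = exp(-5.1574) = 0.005756 ft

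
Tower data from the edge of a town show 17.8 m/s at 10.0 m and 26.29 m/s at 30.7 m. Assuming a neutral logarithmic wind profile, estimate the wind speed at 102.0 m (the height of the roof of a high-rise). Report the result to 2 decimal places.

35.38 m/s

Log law: V ∝ ln(z/z₀). From the pair, with r = V₁/V₂ = 0.67706,
ln z₀ = (ln z₁ − r·ln z₂)/(1 − r) = (2.3026 − 0.67706×3.4243)/0.32294 = -0.0491 → z₀ = 0.9521 m
V₃ = V₁ · ln(z₃/z₀)/ln(z₁/z₀) = 17.8 × 4.6741/2.3517 = 35.3782 m/s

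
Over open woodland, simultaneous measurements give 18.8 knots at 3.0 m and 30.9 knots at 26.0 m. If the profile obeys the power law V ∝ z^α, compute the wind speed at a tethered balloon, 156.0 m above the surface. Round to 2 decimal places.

First find α: α = ln(V₂/V₁)/ln(z₂/z₁) = ln(30.9/18.8)/ln(26.0/3.0) = 0.49690/2.15948 = 0.2301
Extrapolate from 26.0 m to 156.0 m: V₃ = 30.9 × (156.0/26.0)^0.2301 = 30.9 × 1.5103 = 46.6672 knots

46.67 knots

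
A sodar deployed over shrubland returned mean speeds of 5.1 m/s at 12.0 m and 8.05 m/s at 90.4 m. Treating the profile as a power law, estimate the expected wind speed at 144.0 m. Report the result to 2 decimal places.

First find α: α = ln(V₂/V₁)/ln(z₂/z₁) = ln(8.05/5.1)/ln(90.4/12.0) = 0.45643/2.01934 = 0.2260
Extrapolate from 90.4 m to 144.0 m: V₃ = 8.05 × (144.0/90.4)^0.2260 = 8.05 × 1.1110 = 8.9433 m/s

8.94 m/s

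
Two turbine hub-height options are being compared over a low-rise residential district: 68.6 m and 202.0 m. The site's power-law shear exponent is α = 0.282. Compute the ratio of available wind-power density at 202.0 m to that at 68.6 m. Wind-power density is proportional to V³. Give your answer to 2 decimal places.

Speed ratio: V_B/V_A = (z_B/z_A)^α = (202.0/68.6)^0.282 = (2.9446)^0.282 = 1.35602
Power-density ratio: P_B/P_A = (V_B/V_A)³ = (1.35602)³ = 2.49343

2.49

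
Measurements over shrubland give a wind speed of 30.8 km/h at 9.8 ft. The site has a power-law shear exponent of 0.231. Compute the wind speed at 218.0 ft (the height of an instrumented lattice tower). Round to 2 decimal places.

63.06 km/h

Power-law profile: V₂ = V₁ · (z₂/z₁)^α
V₂ = 30.8 × (218.0/9.8)^0.231 = 30.8 × (22.2449)^0.231
    = 30.8 × 2.0474 = 63.0610 km/h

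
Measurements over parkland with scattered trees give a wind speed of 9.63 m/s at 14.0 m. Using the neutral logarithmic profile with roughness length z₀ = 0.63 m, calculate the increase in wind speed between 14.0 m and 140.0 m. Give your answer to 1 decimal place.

7.2 m/s

Log law: V₂ = V₁ · ln(z₂/z₀)/ln(z₁/z₀) = 9.63 × 5.4037/3.1011 = 16.7803 m/s
ΔV = 16.7803 − 9.63 = 7.1503 m/s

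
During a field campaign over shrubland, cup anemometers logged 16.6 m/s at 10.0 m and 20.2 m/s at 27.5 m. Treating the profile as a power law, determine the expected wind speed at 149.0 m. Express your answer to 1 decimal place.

First find α: α = ln(V₂/V₁)/ln(z₂/z₁) = ln(20.2/16.6)/ln(27.5/10.0) = 0.19628/1.01160 = 0.1940
Extrapolate from 27.5 m to 149.0 m: V₃ = 20.2 × (149.0/27.5)^0.1940 = 20.2 × 1.3880 = 28.0376 m/s

28.0 m/s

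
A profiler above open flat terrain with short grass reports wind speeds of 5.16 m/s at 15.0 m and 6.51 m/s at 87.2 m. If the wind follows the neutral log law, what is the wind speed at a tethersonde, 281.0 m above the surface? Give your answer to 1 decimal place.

7.4 m/s

Log law: V ∝ ln(z/z₀). From the pair, with r = V₁/V₂ = 0.79263,
ln z₀ = (ln z₁ − r·ln z₂)/(1 − r) = (2.7081 − 0.79263×4.4682)/0.20737 = -4.0197 → z₀ = 0.01796 m
V₃ = V₁ · ln(z₃/z₀)/ln(z₁/z₀) = 5.16 × 9.6580/6.7277 = 7.4075 m/s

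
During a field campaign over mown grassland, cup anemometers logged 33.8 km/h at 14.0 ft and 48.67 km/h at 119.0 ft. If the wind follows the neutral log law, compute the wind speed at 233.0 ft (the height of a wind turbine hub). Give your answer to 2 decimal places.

Log law: V ∝ ln(z/z₀). From the pair, with r = V₁/V₂ = 0.69447,
ln z₀ = (ln z₁ − r·ln z₂)/(1 − r) = (2.6391 − 0.69447×4.7791)/0.30553 = -2.2254 → z₀ = 0.1080 ft
V₃ = V₁ · ln(z₃/z₀)/ln(z₁/z₀) = 33.8 × 7.6764/4.8644 = 53.3387 km/h

53.34 km/h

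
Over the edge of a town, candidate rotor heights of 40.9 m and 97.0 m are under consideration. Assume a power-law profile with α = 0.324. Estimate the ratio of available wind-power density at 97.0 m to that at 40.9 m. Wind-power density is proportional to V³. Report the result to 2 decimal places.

2.31

Speed ratio: V_B/V_A = (z_B/z_A)^α = (97.0/40.9)^0.324 = (2.3716)^0.324 = 1.32287
Power-density ratio: P_B/P_A = (V_B/V_A)³ = (1.32287)³ = 2.31498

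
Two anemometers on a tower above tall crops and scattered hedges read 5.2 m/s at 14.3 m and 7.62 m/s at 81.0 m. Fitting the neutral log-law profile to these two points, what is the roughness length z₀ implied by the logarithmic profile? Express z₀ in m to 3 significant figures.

Log law: V(z) ∝ ln(z/z₀). With r = V₁/V₂ = 5.2/7.62 = 0.68241,
r · ln(z₂/z₀) = ln(z₁/z₀) ⇒ ln z₀ = (ln z₁ − r·ln z₂)/(1 − r)
ln z₀ = (2.66026 − 0.68241×4.39445) / 0.31759 = -1.0661
z₀ = exp(-1.0661) = 0.3443 m

z₀ ≈ 0.344 m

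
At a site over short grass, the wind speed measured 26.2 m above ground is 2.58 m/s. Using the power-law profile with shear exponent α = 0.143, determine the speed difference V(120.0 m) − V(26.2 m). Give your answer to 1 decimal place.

Power law: V₂ = V₁ · (z₂/z₁)^α = 2.58 × (4.5802)^0.143 = 3.2072 m/s
ΔV = 3.2072 − 2.58 = 0.6272 m/s

0.6 m/s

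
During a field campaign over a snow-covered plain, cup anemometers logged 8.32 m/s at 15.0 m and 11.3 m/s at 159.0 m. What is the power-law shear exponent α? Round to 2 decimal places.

Power law: V₂/V₁ = (z₂/z₁)^α ⇒ α = ln(V₂/V₁) / ln(z₂/z₁)
α = ln(11.3/8.32) / ln(159.0/15.0) = ln(1.3582) / ln(10.6000)
  = 0.30614 / 2.36085 = 0.12967

α ≈ 0.13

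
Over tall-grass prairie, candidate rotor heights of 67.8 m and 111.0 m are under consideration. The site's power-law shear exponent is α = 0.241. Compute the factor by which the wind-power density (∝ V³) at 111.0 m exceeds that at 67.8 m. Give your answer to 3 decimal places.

Speed ratio: V_B/V_A = (z_B/z_A)^α = (111.0/67.8)^0.241 = (1.6372)^0.241 = 1.12615
Power-density ratio: P_B/P_A = (V_B/V_A)³ = (1.12615)³ = 1.42820

1.428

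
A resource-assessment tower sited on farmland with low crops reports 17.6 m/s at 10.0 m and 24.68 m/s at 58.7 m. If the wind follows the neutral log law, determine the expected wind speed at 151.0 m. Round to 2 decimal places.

Log law: V ∝ ln(z/z₀). From the pair, with r = V₁/V₂ = 0.71313,
ln z₀ = (ln z₁ − r·ln z₂)/(1 − r) = (2.3026 − 0.71313×4.0724)/0.28687 = -2.0971 → z₀ = 0.1228 m
V₃ = V₁ · ln(z₃/z₀)/ln(z₁/z₀) = 17.6 × 7.1143/4.3996 = 28.4597 m/s

28.46 m/s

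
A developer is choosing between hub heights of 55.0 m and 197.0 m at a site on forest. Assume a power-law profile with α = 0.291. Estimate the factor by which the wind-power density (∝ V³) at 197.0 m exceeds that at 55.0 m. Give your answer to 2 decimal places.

3.05

Speed ratio: V_B/V_A = (z_B/z_A)^α = (197.0/55.0)^0.291 = (3.5818)^0.291 = 1.44959
Power-density ratio: P_B/P_A = (V_B/V_A)³ = (1.44959)³ = 3.04602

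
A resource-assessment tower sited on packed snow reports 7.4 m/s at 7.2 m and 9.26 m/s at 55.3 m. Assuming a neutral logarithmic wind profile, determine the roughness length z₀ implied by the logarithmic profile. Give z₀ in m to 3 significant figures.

Log law: V(z) ∝ ln(z/z₀). With r = V₁/V₂ = 7.4/9.26 = 0.79914,
r · ln(z₂/z₀) = ln(z₁/z₀) ⇒ ln z₀ = (ln z₁ − r·ln z₂)/(1 − r)
ln z₀ = (1.97408 − 0.79914×4.01277) / 0.20086 = -6.1368
z₀ = exp(-6.1368) = 0.002162 m

z₀ ≈ 0.00216 m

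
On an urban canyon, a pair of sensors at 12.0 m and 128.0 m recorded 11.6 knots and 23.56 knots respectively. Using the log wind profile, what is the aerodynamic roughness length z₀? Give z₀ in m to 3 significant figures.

Log law: V(z) ∝ ln(z/z₀). With r = V₁/V₂ = 11.6/23.56 = 0.49236,
r · ln(z₂/z₀) = ln(z₁/z₀) ⇒ ln z₀ = (ln z₁ − r·ln z₂)/(1 − r)
ln z₀ = (2.48491 − 0.49236×4.85203) / 0.50764 = 0.1890
z₀ = exp(0.1890) = 1.208 m

z₀ ≈ 1.21 m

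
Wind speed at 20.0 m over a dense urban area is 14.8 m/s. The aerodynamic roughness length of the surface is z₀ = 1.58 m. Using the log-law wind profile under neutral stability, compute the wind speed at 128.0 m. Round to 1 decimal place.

Log law: V(z) ∝ ln(z/z₀), so V₂/V₁ = ln(z₂/z₀) / ln(z₁/z₀).
ln(128.0/1.58) = 4.3946, ln(20.0/1.58) = 2.5383
V₂ = 14.8 × 4.3946/2.5383 = 14.8 × 1.7313 = 25.6234 m/s

25.6 m/s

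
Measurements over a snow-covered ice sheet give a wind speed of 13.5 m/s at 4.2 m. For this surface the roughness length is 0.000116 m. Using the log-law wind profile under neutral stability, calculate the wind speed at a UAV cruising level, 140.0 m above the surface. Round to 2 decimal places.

Log law: V(z) ∝ ln(z/z₀), so V₂/V₁ = ln(z₂/z₀) / ln(z₁/z₀).
ln(140.0/0.000116) = 14.0036, ln(4.2/0.000116) = 10.4970
V₂ = 13.5 × 14.0036/10.4970 = 13.5 × 1.3341 = 18.0097 m/s

18.01 m/s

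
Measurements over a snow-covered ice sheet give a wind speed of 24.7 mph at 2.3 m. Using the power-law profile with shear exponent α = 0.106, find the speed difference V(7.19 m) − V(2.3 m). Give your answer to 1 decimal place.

3.2 mph

Power law: V₂ = V₁ · (z₂/z₁)^α = 24.7 × (3.1261)^0.106 = 27.8719 mph
ΔV = 27.8719 − 24.7 = 3.1719 mph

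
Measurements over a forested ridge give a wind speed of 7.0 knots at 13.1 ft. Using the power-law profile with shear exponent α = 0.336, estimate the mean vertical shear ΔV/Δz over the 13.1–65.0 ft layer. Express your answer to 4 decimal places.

Power law: V₂ = V₁ · (z₂/z₁)^α = 7.0 × (4.9618)^0.336 = 11.9904 knots
ΔV/Δz = (11.9904 − 7.0)/(65.0 − 13.1) = 4.9904/51.9000 = 0.09615 knots/ft

0.0962 knots/ft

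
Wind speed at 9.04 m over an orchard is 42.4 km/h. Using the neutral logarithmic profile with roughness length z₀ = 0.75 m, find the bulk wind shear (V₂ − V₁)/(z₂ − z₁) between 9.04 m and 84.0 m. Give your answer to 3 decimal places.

0.507 km/h/m

Log law: V₂ = V₁ · ln(z₂/z₀)/ln(z₁/z₀) = 42.4 × 4.7185/2.4893 = 80.3684 km/h
ΔV/Δz = (80.3684 − 42.4)/(84.0 − 9.04) = 37.9684/74.9600 = 0.50652 km/h/m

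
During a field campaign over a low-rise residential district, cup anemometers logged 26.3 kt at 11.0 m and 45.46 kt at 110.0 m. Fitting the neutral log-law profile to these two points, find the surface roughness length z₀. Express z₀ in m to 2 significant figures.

z₀ ≈ 0.47 m

Log law: V(z) ∝ ln(z/z₀). With r = V₁/V₂ = 26.3/45.46 = 0.57853,
r · ln(z₂/z₀) = ln(z₁/z₀) ⇒ ln z₀ = (ln z₁ − r·ln z₂)/(1 − r)
ln z₀ = (2.39790 − 0.57853×4.70048) / 0.42147 = -0.7628
z₀ = exp(-0.7628) = 0.4664 m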